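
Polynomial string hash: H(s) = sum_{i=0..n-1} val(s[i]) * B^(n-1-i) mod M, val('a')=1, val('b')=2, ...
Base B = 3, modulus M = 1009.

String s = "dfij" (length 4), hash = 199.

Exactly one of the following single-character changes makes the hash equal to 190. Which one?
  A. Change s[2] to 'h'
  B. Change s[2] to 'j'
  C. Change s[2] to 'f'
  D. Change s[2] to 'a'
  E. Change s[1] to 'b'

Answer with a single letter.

Answer: C

Derivation:
Option A: s[2]='i'->'h', delta=(8-9)*3^1 mod 1009 = 1006, hash=199+1006 mod 1009 = 196
Option B: s[2]='i'->'j', delta=(10-9)*3^1 mod 1009 = 3, hash=199+3 mod 1009 = 202
Option C: s[2]='i'->'f', delta=(6-9)*3^1 mod 1009 = 1000, hash=199+1000 mod 1009 = 190 <-- target
Option D: s[2]='i'->'a', delta=(1-9)*3^1 mod 1009 = 985, hash=199+985 mod 1009 = 175
Option E: s[1]='f'->'b', delta=(2-6)*3^2 mod 1009 = 973, hash=199+973 mod 1009 = 163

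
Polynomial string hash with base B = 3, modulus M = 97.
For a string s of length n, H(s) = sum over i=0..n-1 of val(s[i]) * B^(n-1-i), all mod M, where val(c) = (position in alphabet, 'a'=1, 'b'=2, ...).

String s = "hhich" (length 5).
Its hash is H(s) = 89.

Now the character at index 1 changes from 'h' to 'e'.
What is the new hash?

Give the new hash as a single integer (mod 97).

val('h') = 8, val('e') = 5
Position k = 1, exponent = n-1-k = 3
B^3 mod M = 3^3 mod 97 = 27
Delta = (5 - 8) * 27 mod 97 = 16
New hash = (89 + 16) mod 97 = 8

Answer: 8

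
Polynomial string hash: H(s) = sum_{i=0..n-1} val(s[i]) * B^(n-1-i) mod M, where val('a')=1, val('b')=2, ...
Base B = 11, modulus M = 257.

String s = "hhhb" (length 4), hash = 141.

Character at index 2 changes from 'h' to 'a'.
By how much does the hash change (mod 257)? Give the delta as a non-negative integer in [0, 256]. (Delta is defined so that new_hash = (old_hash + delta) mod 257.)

Answer: 180

Derivation:
Delta formula: (val(new) - val(old)) * B^(n-1-k) mod M
  val('a') - val('h') = 1 - 8 = -7
  B^(n-1-k) = 11^1 mod 257 = 11
  Delta = -7 * 11 mod 257 = 180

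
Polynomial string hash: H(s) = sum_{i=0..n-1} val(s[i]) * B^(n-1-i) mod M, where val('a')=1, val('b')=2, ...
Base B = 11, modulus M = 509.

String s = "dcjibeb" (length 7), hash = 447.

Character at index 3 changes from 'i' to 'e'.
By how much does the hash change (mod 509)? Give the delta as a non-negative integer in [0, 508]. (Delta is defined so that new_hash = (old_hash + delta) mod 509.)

Answer: 275

Derivation:
Delta formula: (val(new) - val(old)) * B^(n-1-k) mod M
  val('e') - val('i') = 5 - 9 = -4
  B^(n-1-k) = 11^3 mod 509 = 313
  Delta = -4 * 313 mod 509 = 275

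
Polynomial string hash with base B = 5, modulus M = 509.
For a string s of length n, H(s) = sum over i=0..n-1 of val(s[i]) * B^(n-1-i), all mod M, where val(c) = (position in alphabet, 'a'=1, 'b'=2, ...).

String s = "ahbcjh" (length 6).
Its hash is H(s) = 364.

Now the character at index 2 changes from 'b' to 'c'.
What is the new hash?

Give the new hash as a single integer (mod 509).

val('b') = 2, val('c') = 3
Position k = 2, exponent = n-1-k = 3
B^3 mod M = 5^3 mod 509 = 125
Delta = (3 - 2) * 125 mod 509 = 125
New hash = (364 + 125) mod 509 = 489

Answer: 489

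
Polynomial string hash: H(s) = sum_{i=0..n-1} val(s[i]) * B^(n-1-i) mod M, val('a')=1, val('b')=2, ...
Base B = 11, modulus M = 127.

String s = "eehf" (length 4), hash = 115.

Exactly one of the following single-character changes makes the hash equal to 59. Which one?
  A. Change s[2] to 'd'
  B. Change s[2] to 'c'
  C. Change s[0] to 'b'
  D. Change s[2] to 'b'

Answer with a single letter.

Answer: C

Derivation:
Option A: s[2]='h'->'d', delta=(4-8)*11^1 mod 127 = 83, hash=115+83 mod 127 = 71
Option B: s[2]='h'->'c', delta=(3-8)*11^1 mod 127 = 72, hash=115+72 mod 127 = 60
Option C: s[0]='e'->'b', delta=(2-5)*11^3 mod 127 = 71, hash=115+71 mod 127 = 59 <-- target
Option D: s[2]='h'->'b', delta=(2-8)*11^1 mod 127 = 61, hash=115+61 mod 127 = 49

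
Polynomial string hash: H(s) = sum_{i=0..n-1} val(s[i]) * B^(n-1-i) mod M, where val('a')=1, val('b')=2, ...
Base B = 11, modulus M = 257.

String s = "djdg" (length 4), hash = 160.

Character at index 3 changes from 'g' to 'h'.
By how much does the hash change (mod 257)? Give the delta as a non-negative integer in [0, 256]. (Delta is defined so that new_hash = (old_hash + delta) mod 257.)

Answer: 1

Derivation:
Delta formula: (val(new) - val(old)) * B^(n-1-k) mod M
  val('h') - val('g') = 8 - 7 = 1
  B^(n-1-k) = 11^0 mod 257 = 1
  Delta = 1 * 1 mod 257 = 1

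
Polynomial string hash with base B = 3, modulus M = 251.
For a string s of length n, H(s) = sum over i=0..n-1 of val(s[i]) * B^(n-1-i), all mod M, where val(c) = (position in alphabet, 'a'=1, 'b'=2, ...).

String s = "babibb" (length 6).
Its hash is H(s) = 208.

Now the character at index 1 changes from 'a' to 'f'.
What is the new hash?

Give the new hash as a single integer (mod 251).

val('a') = 1, val('f') = 6
Position k = 1, exponent = n-1-k = 4
B^4 mod M = 3^4 mod 251 = 81
Delta = (6 - 1) * 81 mod 251 = 154
New hash = (208 + 154) mod 251 = 111

Answer: 111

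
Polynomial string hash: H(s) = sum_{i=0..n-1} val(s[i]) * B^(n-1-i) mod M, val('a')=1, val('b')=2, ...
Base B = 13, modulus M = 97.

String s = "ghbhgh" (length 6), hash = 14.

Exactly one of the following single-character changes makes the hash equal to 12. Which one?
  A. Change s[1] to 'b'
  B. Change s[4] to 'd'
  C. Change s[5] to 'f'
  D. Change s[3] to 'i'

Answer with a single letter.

Option A: s[1]='h'->'b', delta=(2-8)*13^4 mod 97 = 33, hash=14+33 mod 97 = 47
Option B: s[4]='g'->'d', delta=(4-7)*13^1 mod 97 = 58, hash=14+58 mod 97 = 72
Option C: s[5]='h'->'f', delta=(6-8)*13^0 mod 97 = 95, hash=14+95 mod 97 = 12 <-- target
Option D: s[3]='h'->'i', delta=(9-8)*13^2 mod 97 = 72, hash=14+72 mod 97 = 86

Answer: C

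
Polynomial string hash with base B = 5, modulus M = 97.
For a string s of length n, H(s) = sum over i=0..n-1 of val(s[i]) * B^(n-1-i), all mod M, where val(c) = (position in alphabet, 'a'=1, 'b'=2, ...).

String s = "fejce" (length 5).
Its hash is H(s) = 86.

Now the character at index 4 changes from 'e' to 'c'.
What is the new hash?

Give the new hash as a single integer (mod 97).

Answer: 84

Derivation:
val('e') = 5, val('c') = 3
Position k = 4, exponent = n-1-k = 0
B^0 mod M = 5^0 mod 97 = 1
Delta = (3 - 5) * 1 mod 97 = 95
New hash = (86 + 95) mod 97 = 84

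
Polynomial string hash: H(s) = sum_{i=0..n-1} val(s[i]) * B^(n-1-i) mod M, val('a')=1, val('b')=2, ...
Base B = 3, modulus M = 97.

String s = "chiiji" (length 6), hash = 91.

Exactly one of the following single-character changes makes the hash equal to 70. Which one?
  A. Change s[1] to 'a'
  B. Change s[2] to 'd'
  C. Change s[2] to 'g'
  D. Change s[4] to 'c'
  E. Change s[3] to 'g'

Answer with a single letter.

Answer: D

Derivation:
Option A: s[1]='h'->'a', delta=(1-8)*3^4 mod 97 = 15, hash=91+15 mod 97 = 9
Option B: s[2]='i'->'d', delta=(4-9)*3^3 mod 97 = 59, hash=91+59 mod 97 = 53
Option C: s[2]='i'->'g', delta=(7-9)*3^3 mod 97 = 43, hash=91+43 mod 97 = 37
Option D: s[4]='j'->'c', delta=(3-10)*3^1 mod 97 = 76, hash=91+76 mod 97 = 70 <-- target
Option E: s[3]='i'->'g', delta=(7-9)*3^2 mod 97 = 79, hash=91+79 mod 97 = 73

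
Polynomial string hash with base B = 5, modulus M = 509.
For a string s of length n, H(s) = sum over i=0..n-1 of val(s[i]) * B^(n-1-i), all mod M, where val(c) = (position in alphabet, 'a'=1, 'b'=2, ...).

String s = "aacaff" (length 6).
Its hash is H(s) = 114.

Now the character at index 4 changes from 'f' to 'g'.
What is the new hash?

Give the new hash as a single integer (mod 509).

val('f') = 6, val('g') = 7
Position k = 4, exponent = n-1-k = 1
B^1 mod M = 5^1 mod 509 = 5
Delta = (7 - 6) * 5 mod 509 = 5
New hash = (114 + 5) mod 509 = 119

Answer: 119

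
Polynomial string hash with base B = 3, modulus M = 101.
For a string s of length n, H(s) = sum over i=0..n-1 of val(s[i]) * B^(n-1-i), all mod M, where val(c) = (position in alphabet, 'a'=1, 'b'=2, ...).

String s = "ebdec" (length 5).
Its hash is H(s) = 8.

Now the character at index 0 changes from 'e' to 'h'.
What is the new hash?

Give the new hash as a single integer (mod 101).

val('e') = 5, val('h') = 8
Position k = 0, exponent = n-1-k = 4
B^4 mod M = 3^4 mod 101 = 81
Delta = (8 - 5) * 81 mod 101 = 41
New hash = (8 + 41) mod 101 = 49

Answer: 49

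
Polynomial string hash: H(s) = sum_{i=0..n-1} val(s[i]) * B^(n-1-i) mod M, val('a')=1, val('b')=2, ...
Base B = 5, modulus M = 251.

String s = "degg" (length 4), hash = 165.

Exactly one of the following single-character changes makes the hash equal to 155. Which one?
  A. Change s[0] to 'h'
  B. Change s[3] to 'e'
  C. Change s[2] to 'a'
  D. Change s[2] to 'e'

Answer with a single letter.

Answer: D

Derivation:
Option A: s[0]='d'->'h', delta=(8-4)*5^3 mod 251 = 249, hash=165+249 mod 251 = 163
Option B: s[3]='g'->'e', delta=(5-7)*5^0 mod 251 = 249, hash=165+249 mod 251 = 163
Option C: s[2]='g'->'a', delta=(1-7)*5^1 mod 251 = 221, hash=165+221 mod 251 = 135
Option D: s[2]='g'->'e', delta=(5-7)*5^1 mod 251 = 241, hash=165+241 mod 251 = 155 <-- target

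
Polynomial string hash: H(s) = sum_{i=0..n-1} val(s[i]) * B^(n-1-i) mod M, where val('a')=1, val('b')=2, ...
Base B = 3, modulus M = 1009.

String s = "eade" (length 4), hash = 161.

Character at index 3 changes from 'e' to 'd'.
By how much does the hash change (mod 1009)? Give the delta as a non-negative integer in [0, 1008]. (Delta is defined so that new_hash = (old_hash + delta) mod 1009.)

Delta formula: (val(new) - val(old)) * B^(n-1-k) mod M
  val('d') - val('e') = 4 - 5 = -1
  B^(n-1-k) = 3^0 mod 1009 = 1
  Delta = -1 * 1 mod 1009 = 1008

Answer: 1008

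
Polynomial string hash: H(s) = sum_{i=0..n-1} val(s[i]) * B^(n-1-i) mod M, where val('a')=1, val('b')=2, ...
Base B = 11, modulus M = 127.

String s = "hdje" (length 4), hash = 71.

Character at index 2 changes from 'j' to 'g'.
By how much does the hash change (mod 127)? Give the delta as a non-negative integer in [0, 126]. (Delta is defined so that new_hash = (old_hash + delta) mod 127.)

Delta formula: (val(new) - val(old)) * B^(n-1-k) mod M
  val('g') - val('j') = 7 - 10 = -3
  B^(n-1-k) = 11^1 mod 127 = 11
  Delta = -3 * 11 mod 127 = 94

Answer: 94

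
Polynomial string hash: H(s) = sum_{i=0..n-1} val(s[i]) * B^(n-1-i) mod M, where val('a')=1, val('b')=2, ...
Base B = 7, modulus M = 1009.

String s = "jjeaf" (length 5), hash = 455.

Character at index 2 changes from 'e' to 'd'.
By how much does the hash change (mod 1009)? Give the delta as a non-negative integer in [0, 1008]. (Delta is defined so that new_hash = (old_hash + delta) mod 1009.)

Answer: 960

Derivation:
Delta formula: (val(new) - val(old)) * B^(n-1-k) mod M
  val('d') - val('e') = 4 - 5 = -1
  B^(n-1-k) = 7^2 mod 1009 = 49
  Delta = -1 * 49 mod 1009 = 960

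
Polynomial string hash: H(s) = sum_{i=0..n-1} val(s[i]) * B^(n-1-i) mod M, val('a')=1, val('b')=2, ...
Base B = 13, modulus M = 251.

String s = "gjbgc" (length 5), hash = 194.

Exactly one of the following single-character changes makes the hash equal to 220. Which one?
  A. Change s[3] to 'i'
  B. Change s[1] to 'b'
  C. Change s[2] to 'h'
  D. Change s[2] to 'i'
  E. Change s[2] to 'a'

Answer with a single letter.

Answer: A

Derivation:
Option A: s[3]='g'->'i', delta=(9-7)*13^1 mod 251 = 26, hash=194+26 mod 251 = 220 <-- target
Option B: s[1]='j'->'b', delta=(2-10)*13^3 mod 251 = 245, hash=194+245 mod 251 = 188
Option C: s[2]='b'->'h', delta=(8-2)*13^2 mod 251 = 10, hash=194+10 mod 251 = 204
Option D: s[2]='b'->'i', delta=(9-2)*13^2 mod 251 = 179, hash=194+179 mod 251 = 122
Option E: s[2]='b'->'a', delta=(1-2)*13^2 mod 251 = 82, hash=194+82 mod 251 = 25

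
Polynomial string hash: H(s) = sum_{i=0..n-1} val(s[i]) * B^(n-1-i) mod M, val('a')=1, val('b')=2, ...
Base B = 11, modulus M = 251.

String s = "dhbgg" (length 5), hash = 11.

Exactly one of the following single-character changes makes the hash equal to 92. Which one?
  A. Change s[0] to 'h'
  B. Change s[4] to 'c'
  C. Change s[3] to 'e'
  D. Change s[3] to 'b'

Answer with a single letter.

Option A: s[0]='d'->'h', delta=(8-4)*11^4 mod 251 = 81, hash=11+81 mod 251 = 92 <-- target
Option B: s[4]='g'->'c', delta=(3-7)*11^0 mod 251 = 247, hash=11+247 mod 251 = 7
Option C: s[3]='g'->'e', delta=(5-7)*11^1 mod 251 = 229, hash=11+229 mod 251 = 240
Option D: s[3]='g'->'b', delta=(2-7)*11^1 mod 251 = 196, hash=11+196 mod 251 = 207

Answer: A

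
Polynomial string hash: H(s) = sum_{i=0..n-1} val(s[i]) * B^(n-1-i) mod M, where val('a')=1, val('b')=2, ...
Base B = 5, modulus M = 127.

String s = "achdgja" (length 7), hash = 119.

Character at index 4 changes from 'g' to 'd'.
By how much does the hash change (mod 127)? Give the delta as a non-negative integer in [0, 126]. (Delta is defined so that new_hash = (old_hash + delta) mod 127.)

Delta formula: (val(new) - val(old)) * B^(n-1-k) mod M
  val('d') - val('g') = 4 - 7 = -3
  B^(n-1-k) = 5^2 mod 127 = 25
  Delta = -3 * 25 mod 127 = 52

Answer: 52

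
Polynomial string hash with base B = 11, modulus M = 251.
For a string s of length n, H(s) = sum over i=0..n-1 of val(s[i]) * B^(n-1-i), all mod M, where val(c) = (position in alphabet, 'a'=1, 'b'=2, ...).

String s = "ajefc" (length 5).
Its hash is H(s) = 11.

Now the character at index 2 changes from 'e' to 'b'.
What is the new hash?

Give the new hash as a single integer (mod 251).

val('e') = 5, val('b') = 2
Position k = 2, exponent = n-1-k = 2
B^2 mod M = 11^2 mod 251 = 121
Delta = (2 - 5) * 121 mod 251 = 139
New hash = (11 + 139) mod 251 = 150

Answer: 150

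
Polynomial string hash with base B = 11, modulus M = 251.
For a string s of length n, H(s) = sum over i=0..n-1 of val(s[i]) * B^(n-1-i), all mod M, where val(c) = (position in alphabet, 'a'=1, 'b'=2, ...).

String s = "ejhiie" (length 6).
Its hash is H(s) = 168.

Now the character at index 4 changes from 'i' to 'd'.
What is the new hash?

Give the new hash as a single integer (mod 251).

val('i') = 9, val('d') = 4
Position k = 4, exponent = n-1-k = 1
B^1 mod M = 11^1 mod 251 = 11
Delta = (4 - 9) * 11 mod 251 = 196
New hash = (168 + 196) mod 251 = 113

Answer: 113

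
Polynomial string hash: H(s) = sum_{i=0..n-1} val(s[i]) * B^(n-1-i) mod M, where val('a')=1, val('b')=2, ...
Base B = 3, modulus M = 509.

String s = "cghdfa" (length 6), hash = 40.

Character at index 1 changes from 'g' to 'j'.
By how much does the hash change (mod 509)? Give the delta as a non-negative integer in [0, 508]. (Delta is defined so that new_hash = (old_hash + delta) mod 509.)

Delta formula: (val(new) - val(old)) * B^(n-1-k) mod M
  val('j') - val('g') = 10 - 7 = 3
  B^(n-1-k) = 3^4 mod 509 = 81
  Delta = 3 * 81 mod 509 = 243

Answer: 243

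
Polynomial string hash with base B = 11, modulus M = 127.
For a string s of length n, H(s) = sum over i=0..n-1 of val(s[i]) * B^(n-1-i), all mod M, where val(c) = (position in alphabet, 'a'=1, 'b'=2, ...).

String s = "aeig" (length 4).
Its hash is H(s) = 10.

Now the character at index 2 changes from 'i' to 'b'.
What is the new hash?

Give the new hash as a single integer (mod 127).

Answer: 60

Derivation:
val('i') = 9, val('b') = 2
Position k = 2, exponent = n-1-k = 1
B^1 mod M = 11^1 mod 127 = 11
Delta = (2 - 9) * 11 mod 127 = 50
New hash = (10 + 50) mod 127 = 60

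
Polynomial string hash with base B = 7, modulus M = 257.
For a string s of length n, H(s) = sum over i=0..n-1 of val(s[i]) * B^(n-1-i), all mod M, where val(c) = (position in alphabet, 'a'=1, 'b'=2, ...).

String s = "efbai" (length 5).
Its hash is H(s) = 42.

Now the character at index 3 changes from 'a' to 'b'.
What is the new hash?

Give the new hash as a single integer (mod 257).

val('a') = 1, val('b') = 2
Position k = 3, exponent = n-1-k = 1
B^1 mod M = 7^1 mod 257 = 7
Delta = (2 - 1) * 7 mod 257 = 7
New hash = (42 + 7) mod 257 = 49

Answer: 49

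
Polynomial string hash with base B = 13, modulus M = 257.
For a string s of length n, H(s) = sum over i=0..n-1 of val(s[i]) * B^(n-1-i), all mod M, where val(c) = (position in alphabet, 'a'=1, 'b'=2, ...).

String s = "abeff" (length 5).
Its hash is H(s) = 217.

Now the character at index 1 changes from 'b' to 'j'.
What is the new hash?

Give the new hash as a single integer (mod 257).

val('b') = 2, val('j') = 10
Position k = 1, exponent = n-1-k = 3
B^3 mod M = 13^3 mod 257 = 141
Delta = (10 - 2) * 141 mod 257 = 100
New hash = (217 + 100) mod 257 = 60

Answer: 60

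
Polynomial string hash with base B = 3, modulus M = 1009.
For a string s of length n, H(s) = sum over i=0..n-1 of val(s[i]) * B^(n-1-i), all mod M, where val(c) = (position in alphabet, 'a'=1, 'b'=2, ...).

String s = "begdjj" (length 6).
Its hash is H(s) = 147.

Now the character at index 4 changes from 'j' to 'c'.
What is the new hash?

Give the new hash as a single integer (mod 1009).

Answer: 126

Derivation:
val('j') = 10, val('c') = 3
Position k = 4, exponent = n-1-k = 1
B^1 mod M = 3^1 mod 1009 = 3
Delta = (3 - 10) * 3 mod 1009 = 988
New hash = (147 + 988) mod 1009 = 126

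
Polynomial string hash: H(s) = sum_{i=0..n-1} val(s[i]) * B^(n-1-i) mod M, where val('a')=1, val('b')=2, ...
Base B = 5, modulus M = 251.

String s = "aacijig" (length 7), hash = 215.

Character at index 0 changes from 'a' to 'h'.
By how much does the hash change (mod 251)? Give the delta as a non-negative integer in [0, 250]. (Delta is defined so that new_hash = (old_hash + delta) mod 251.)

Answer: 190

Derivation:
Delta formula: (val(new) - val(old)) * B^(n-1-k) mod M
  val('h') - val('a') = 8 - 1 = 7
  B^(n-1-k) = 5^6 mod 251 = 63
  Delta = 7 * 63 mod 251 = 190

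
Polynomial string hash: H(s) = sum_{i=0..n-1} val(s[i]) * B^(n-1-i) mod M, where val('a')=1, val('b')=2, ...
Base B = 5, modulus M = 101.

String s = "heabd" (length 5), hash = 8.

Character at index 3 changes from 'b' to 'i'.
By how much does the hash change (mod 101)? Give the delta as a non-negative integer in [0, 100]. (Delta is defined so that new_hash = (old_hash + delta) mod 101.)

Delta formula: (val(new) - val(old)) * B^(n-1-k) mod M
  val('i') - val('b') = 9 - 2 = 7
  B^(n-1-k) = 5^1 mod 101 = 5
  Delta = 7 * 5 mod 101 = 35

Answer: 35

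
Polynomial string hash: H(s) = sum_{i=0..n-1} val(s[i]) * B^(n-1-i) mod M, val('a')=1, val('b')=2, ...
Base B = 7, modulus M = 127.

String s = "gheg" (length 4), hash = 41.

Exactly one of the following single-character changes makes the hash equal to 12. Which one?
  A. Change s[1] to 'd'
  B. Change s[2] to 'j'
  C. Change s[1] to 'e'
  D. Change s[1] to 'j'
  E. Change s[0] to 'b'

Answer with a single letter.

Option A: s[1]='h'->'d', delta=(4-8)*7^2 mod 127 = 58, hash=41+58 mod 127 = 99
Option B: s[2]='e'->'j', delta=(10-5)*7^1 mod 127 = 35, hash=41+35 mod 127 = 76
Option C: s[1]='h'->'e', delta=(5-8)*7^2 mod 127 = 107, hash=41+107 mod 127 = 21
Option D: s[1]='h'->'j', delta=(10-8)*7^2 mod 127 = 98, hash=41+98 mod 127 = 12 <-- target
Option E: s[0]='g'->'b', delta=(2-7)*7^3 mod 127 = 63, hash=41+63 mod 127 = 104

Answer: D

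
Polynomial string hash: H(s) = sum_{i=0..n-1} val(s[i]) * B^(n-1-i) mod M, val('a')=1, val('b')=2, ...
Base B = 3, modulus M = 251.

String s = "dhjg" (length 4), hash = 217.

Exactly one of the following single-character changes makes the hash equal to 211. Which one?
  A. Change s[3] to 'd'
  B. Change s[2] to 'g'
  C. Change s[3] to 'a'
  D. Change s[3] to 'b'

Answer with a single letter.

Answer: C

Derivation:
Option A: s[3]='g'->'d', delta=(4-7)*3^0 mod 251 = 248, hash=217+248 mod 251 = 214
Option B: s[2]='j'->'g', delta=(7-10)*3^1 mod 251 = 242, hash=217+242 mod 251 = 208
Option C: s[3]='g'->'a', delta=(1-7)*3^0 mod 251 = 245, hash=217+245 mod 251 = 211 <-- target
Option D: s[3]='g'->'b', delta=(2-7)*3^0 mod 251 = 246, hash=217+246 mod 251 = 212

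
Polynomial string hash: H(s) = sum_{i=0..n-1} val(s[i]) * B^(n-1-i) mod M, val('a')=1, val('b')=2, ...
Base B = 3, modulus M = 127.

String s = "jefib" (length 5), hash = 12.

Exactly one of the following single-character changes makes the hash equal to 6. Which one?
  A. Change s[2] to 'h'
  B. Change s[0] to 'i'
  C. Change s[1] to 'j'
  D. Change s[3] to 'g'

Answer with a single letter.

Answer: D

Derivation:
Option A: s[2]='f'->'h', delta=(8-6)*3^2 mod 127 = 18, hash=12+18 mod 127 = 30
Option B: s[0]='j'->'i', delta=(9-10)*3^4 mod 127 = 46, hash=12+46 mod 127 = 58
Option C: s[1]='e'->'j', delta=(10-5)*3^3 mod 127 = 8, hash=12+8 mod 127 = 20
Option D: s[3]='i'->'g', delta=(7-9)*3^1 mod 127 = 121, hash=12+121 mod 127 = 6 <-- target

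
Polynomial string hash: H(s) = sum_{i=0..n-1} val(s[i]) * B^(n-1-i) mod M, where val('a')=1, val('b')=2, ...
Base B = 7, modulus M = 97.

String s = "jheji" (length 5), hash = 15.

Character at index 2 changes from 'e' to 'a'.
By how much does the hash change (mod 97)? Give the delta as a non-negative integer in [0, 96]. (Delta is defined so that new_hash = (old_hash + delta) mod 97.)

Answer: 95

Derivation:
Delta formula: (val(new) - val(old)) * B^(n-1-k) mod M
  val('a') - val('e') = 1 - 5 = -4
  B^(n-1-k) = 7^2 mod 97 = 49
  Delta = -4 * 49 mod 97 = 95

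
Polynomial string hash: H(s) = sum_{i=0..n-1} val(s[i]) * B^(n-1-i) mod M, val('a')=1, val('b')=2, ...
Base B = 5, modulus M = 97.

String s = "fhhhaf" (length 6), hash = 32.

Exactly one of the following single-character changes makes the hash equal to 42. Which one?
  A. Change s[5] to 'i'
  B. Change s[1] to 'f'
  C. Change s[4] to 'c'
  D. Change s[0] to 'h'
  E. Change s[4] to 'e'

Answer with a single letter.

Answer: C

Derivation:
Option A: s[5]='f'->'i', delta=(9-6)*5^0 mod 97 = 3, hash=32+3 mod 97 = 35
Option B: s[1]='h'->'f', delta=(6-8)*5^4 mod 97 = 11, hash=32+11 mod 97 = 43
Option C: s[4]='a'->'c', delta=(3-1)*5^1 mod 97 = 10, hash=32+10 mod 97 = 42 <-- target
Option D: s[0]='f'->'h', delta=(8-6)*5^5 mod 97 = 42, hash=32+42 mod 97 = 74
Option E: s[4]='a'->'e', delta=(5-1)*5^1 mod 97 = 20, hash=32+20 mod 97 = 52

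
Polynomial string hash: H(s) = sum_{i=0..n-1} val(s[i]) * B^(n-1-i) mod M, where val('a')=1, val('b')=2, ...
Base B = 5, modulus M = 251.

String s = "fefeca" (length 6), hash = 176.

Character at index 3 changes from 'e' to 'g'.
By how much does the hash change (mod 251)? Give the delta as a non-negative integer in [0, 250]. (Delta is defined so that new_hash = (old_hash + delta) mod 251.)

Answer: 50

Derivation:
Delta formula: (val(new) - val(old)) * B^(n-1-k) mod M
  val('g') - val('e') = 7 - 5 = 2
  B^(n-1-k) = 5^2 mod 251 = 25
  Delta = 2 * 25 mod 251 = 50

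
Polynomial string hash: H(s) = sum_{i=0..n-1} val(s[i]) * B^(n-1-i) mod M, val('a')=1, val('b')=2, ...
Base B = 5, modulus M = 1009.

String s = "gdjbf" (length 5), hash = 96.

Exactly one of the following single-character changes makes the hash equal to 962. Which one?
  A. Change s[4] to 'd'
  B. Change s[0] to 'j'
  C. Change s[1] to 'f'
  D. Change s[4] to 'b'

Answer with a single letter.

Answer: B

Derivation:
Option A: s[4]='f'->'d', delta=(4-6)*5^0 mod 1009 = 1007, hash=96+1007 mod 1009 = 94
Option B: s[0]='g'->'j', delta=(10-7)*5^4 mod 1009 = 866, hash=96+866 mod 1009 = 962 <-- target
Option C: s[1]='d'->'f', delta=(6-4)*5^3 mod 1009 = 250, hash=96+250 mod 1009 = 346
Option D: s[4]='f'->'b', delta=(2-6)*5^0 mod 1009 = 1005, hash=96+1005 mod 1009 = 92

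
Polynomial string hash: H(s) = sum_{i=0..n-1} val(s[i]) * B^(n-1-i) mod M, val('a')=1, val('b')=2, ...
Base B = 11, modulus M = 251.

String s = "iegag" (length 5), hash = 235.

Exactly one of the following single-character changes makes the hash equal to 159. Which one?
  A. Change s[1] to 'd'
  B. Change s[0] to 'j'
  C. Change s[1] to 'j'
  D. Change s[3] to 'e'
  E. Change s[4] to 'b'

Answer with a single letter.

Option A: s[1]='e'->'d', delta=(4-5)*11^3 mod 251 = 175, hash=235+175 mod 251 = 159 <-- target
Option B: s[0]='i'->'j', delta=(10-9)*11^4 mod 251 = 83, hash=235+83 mod 251 = 67
Option C: s[1]='e'->'j', delta=(10-5)*11^3 mod 251 = 129, hash=235+129 mod 251 = 113
Option D: s[3]='a'->'e', delta=(5-1)*11^1 mod 251 = 44, hash=235+44 mod 251 = 28
Option E: s[4]='g'->'b', delta=(2-7)*11^0 mod 251 = 246, hash=235+246 mod 251 = 230

Answer: A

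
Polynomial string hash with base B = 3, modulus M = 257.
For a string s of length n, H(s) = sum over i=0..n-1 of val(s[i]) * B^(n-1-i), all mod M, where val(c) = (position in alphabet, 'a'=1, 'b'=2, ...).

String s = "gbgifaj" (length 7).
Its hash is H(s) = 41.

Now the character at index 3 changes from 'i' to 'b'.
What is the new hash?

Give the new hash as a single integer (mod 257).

Answer: 109

Derivation:
val('i') = 9, val('b') = 2
Position k = 3, exponent = n-1-k = 3
B^3 mod M = 3^3 mod 257 = 27
Delta = (2 - 9) * 27 mod 257 = 68
New hash = (41 + 68) mod 257 = 109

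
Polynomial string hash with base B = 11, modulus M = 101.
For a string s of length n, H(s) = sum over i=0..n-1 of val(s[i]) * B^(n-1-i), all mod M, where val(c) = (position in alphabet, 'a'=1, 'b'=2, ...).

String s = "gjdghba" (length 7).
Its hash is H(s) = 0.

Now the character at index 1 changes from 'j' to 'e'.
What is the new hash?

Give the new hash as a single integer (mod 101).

Answer: 18

Derivation:
val('j') = 10, val('e') = 5
Position k = 1, exponent = n-1-k = 5
B^5 mod M = 11^5 mod 101 = 57
Delta = (5 - 10) * 57 mod 101 = 18
New hash = (0 + 18) mod 101 = 18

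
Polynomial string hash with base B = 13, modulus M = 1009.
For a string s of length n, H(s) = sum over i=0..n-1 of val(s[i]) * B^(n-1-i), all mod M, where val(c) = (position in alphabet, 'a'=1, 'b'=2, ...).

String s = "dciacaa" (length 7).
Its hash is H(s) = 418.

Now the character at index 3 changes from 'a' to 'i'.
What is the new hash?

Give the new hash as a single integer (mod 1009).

val('a') = 1, val('i') = 9
Position k = 3, exponent = n-1-k = 3
B^3 mod M = 13^3 mod 1009 = 179
Delta = (9 - 1) * 179 mod 1009 = 423
New hash = (418 + 423) mod 1009 = 841

Answer: 841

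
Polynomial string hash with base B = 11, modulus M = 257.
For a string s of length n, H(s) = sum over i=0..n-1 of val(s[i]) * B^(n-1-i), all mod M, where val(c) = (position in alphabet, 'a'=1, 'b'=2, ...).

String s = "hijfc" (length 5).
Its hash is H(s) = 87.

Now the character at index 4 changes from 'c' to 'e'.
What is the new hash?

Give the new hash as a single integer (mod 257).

val('c') = 3, val('e') = 5
Position k = 4, exponent = n-1-k = 0
B^0 mod M = 11^0 mod 257 = 1
Delta = (5 - 3) * 1 mod 257 = 2
New hash = (87 + 2) mod 257 = 89

Answer: 89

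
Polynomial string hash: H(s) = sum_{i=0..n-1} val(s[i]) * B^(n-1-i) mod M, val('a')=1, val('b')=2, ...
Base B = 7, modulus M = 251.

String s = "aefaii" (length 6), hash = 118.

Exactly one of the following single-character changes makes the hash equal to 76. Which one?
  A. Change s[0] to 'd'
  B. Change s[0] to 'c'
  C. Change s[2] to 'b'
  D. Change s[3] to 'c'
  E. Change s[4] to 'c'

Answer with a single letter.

Answer: E

Derivation:
Option A: s[0]='a'->'d', delta=(4-1)*7^5 mod 251 = 221, hash=118+221 mod 251 = 88
Option B: s[0]='a'->'c', delta=(3-1)*7^5 mod 251 = 231, hash=118+231 mod 251 = 98
Option C: s[2]='f'->'b', delta=(2-6)*7^3 mod 251 = 134, hash=118+134 mod 251 = 1
Option D: s[3]='a'->'c', delta=(3-1)*7^2 mod 251 = 98, hash=118+98 mod 251 = 216
Option E: s[4]='i'->'c', delta=(3-9)*7^1 mod 251 = 209, hash=118+209 mod 251 = 76 <-- target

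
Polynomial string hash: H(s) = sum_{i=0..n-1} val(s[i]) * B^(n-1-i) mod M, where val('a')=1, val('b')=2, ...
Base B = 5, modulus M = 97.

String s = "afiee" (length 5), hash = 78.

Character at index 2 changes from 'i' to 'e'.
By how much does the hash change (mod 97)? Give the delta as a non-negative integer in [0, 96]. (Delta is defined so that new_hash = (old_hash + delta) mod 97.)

Delta formula: (val(new) - val(old)) * B^(n-1-k) mod M
  val('e') - val('i') = 5 - 9 = -4
  B^(n-1-k) = 5^2 mod 97 = 25
  Delta = -4 * 25 mod 97 = 94

Answer: 94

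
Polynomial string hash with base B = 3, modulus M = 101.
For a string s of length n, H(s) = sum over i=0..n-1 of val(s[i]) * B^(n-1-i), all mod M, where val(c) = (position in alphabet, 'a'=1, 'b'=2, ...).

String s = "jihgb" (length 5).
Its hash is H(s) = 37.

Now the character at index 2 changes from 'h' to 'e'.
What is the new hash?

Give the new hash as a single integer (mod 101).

Answer: 10

Derivation:
val('h') = 8, val('e') = 5
Position k = 2, exponent = n-1-k = 2
B^2 mod M = 3^2 mod 101 = 9
Delta = (5 - 8) * 9 mod 101 = 74
New hash = (37 + 74) mod 101 = 10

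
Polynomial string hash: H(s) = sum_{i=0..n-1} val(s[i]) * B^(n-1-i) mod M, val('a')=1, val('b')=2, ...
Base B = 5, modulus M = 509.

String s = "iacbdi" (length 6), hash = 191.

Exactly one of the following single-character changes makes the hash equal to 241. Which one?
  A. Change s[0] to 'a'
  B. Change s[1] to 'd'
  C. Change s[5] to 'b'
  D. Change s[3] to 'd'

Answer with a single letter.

Option A: s[0]='i'->'a', delta=(1-9)*5^5 mod 509 = 450, hash=191+450 mod 509 = 132
Option B: s[1]='a'->'d', delta=(4-1)*5^4 mod 509 = 348, hash=191+348 mod 509 = 30
Option C: s[5]='i'->'b', delta=(2-9)*5^0 mod 509 = 502, hash=191+502 mod 509 = 184
Option D: s[3]='b'->'d', delta=(4-2)*5^2 mod 509 = 50, hash=191+50 mod 509 = 241 <-- target

Answer: D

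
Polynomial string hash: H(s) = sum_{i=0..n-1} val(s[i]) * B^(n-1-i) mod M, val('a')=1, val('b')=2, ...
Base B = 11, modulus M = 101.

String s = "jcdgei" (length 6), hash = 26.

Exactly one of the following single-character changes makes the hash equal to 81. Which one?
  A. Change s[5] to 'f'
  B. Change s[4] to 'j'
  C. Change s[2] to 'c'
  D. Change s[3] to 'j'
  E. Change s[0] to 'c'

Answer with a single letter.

Option A: s[5]='i'->'f', delta=(6-9)*11^0 mod 101 = 98, hash=26+98 mod 101 = 23
Option B: s[4]='e'->'j', delta=(10-5)*11^1 mod 101 = 55, hash=26+55 mod 101 = 81 <-- target
Option C: s[2]='d'->'c', delta=(3-4)*11^3 mod 101 = 83, hash=26+83 mod 101 = 8
Option D: s[3]='g'->'j', delta=(10-7)*11^2 mod 101 = 60, hash=26+60 mod 101 = 86
Option E: s[0]='j'->'c', delta=(3-10)*11^5 mod 101 = 5, hash=26+5 mod 101 = 31

Answer: B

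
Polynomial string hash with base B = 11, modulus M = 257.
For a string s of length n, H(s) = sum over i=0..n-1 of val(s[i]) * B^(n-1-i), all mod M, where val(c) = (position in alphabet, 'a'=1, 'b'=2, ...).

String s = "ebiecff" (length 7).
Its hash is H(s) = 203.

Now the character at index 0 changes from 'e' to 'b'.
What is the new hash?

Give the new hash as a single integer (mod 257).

Answer: 23

Derivation:
val('e') = 5, val('b') = 2
Position k = 0, exponent = n-1-k = 6
B^6 mod M = 11^6 mod 257 = 60
Delta = (2 - 5) * 60 mod 257 = 77
New hash = (203 + 77) mod 257 = 23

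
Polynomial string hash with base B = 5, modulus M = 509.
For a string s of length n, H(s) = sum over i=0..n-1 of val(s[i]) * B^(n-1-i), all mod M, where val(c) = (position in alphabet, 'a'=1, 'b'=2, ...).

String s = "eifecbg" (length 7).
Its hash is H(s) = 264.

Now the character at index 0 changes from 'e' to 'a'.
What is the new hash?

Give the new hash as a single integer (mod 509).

val('e') = 5, val('a') = 1
Position k = 0, exponent = n-1-k = 6
B^6 mod M = 5^6 mod 509 = 355
Delta = (1 - 5) * 355 mod 509 = 107
New hash = (264 + 107) mod 509 = 371

Answer: 371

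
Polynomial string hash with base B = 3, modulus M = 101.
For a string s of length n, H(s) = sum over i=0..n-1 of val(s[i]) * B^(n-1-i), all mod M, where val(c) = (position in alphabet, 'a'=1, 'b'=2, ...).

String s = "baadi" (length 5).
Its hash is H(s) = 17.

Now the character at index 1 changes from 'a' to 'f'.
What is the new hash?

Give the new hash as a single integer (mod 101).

Answer: 51

Derivation:
val('a') = 1, val('f') = 6
Position k = 1, exponent = n-1-k = 3
B^3 mod M = 3^3 mod 101 = 27
Delta = (6 - 1) * 27 mod 101 = 34
New hash = (17 + 34) mod 101 = 51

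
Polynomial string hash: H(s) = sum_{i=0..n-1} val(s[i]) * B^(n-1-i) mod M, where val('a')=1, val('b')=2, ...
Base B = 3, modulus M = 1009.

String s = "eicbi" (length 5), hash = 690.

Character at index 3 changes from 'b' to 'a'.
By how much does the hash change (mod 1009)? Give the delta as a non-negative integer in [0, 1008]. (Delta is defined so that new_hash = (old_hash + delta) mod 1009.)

Answer: 1006

Derivation:
Delta formula: (val(new) - val(old)) * B^(n-1-k) mod M
  val('a') - val('b') = 1 - 2 = -1
  B^(n-1-k) = 3^1 mod 1009 = 3
  Delta = -1 * 3 mod 1009 = 1006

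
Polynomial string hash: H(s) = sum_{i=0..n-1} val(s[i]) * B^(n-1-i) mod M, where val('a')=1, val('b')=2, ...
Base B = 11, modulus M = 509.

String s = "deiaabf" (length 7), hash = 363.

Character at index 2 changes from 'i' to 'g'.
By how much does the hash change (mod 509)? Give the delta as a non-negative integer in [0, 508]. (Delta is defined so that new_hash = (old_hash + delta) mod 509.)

Delta formula: (val(new) - val(old)) * B^(n-1-k) mod M
  val('g') - val('i') = 7 - 9 = -2
  B^(n-1-k) = 11^4 mod 509 = 389
  Delta = -2 * 389 mod 509 = 240

Answer: 240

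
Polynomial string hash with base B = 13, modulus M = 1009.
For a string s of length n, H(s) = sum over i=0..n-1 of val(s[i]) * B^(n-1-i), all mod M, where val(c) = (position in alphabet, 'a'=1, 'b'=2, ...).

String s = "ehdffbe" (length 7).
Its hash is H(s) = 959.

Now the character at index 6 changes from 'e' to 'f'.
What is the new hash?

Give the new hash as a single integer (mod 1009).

Answer: 960

Derivation:
val('e') = 5, val('f') = 6
Position k = 6, exponent = n-1-k = 0
B^0 mod M = 13^0 mod 1009 = 1
Delta = (6 - 5) * 1 mod 1009 = 1
New hash = (959 + 1) mod 1009 = 960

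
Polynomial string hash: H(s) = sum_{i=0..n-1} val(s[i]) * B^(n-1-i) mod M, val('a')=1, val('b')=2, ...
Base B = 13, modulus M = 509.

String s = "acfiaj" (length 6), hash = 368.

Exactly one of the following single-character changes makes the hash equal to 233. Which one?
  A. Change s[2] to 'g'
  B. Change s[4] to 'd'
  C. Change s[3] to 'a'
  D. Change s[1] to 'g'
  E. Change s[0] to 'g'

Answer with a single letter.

Option A: s[2]='f'->'g', delta=(7-6)*13^3 mod 509 = 161, hash=368+161 mod 509 = 20
Option B: s[4]='a'->'d', delta=(4-1)*13^1 mod 509 = 39, hash=368+39 mod 509 = 407
Option C: s[3]='i'->'a', delta=(1-9)*13^2 mod 509 = 175, hash=368+175 mod 509 = 34
Option D: s[1]='c'->'g', delta=(7-3)*13^4 mod 509 = 228, hash=368+228 mod 509 = 87
Option E: s[0]='a'->'g', delta=(7-1)*13^5 mod 509 = 374, hash=368+374 mod 509 = 233 <-- target

Answer: E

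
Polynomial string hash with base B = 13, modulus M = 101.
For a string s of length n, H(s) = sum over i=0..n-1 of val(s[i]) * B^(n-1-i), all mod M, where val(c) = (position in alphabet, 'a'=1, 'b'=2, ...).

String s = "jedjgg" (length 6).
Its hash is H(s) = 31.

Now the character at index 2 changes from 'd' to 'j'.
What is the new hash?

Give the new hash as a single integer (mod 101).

val('d') = 4, val('j') = 10
Position k = 2, exponent = n-1-k = 3
B^3 mod M = 13^3 mod 101 = 76
Delta = (10 - 4) * 76 mod 101 = 52
New hash = (31 + 52) mod 101 = 83

Answer: 83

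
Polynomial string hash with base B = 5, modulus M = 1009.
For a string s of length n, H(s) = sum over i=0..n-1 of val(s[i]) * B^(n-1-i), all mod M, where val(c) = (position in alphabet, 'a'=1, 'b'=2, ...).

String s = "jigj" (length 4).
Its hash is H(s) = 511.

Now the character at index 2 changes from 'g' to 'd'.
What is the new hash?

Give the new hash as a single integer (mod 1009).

Answer: 496

Derivation:
val('g') = 7, val('d') = 4
Position k = 2, exponent = n-1-k = 1
B^1 mod M = 5^1 mod 1009 = 5
Delta = (4 - 7) * 5 mod 1009 = 994
New hash = (511 + 994) mod 1009 = 496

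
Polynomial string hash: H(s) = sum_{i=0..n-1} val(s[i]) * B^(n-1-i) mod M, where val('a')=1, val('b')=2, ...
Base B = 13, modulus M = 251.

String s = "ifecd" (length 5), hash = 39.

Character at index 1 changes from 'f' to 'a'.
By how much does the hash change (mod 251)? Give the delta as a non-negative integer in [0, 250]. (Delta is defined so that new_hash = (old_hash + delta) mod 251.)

Delta formula: (val(new) - val(old)) * B^(n-1-k) mod M
  val('a') - val('f') = 1 - 6 = -5
  B^(n-1-k) = 13^3 mod 251 = 189
  Delta = -5 * 189 mod 251 = 59

Answer: 59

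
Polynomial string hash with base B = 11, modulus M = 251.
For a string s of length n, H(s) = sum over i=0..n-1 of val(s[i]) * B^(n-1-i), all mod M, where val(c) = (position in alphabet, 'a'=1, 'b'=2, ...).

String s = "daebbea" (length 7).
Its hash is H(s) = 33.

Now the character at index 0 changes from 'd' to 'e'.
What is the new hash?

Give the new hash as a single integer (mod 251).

Answer: 36

Derivation:
val('d') = 4, val('e') = 5
Position k = 0, exponent = n-1-k = 6
B^6 mod M = 11^6 mod 251 = 3
Delta = (5 - 4) * 3 mod 251 = 3
New hash = (33 + 3) mod 251 = 36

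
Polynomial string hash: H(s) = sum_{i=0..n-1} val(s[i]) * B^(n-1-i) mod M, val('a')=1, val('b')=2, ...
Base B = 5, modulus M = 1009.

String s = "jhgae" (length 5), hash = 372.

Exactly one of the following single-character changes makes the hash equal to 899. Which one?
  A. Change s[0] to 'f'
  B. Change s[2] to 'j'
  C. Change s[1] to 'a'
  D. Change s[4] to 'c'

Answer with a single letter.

Answer: A

Derivation:
Option A: s[0]='j'->'f', delta=(6-10)*5^4 mod 1009 = 527, hash=372+527 mod 1009 = 899 <-- target
Option B: s[2]='g'->'j', delta=(10-7)*5^2 mod 1009 = 75, hash=372+75 mod 1009 = 447
Option C: s[1]='h'->'a', delta=(1-8)*5^3 mod 1009 = 134, hash=372+134 mod 1009 = 506
Option D: s[4]='e'->'c', delta=(3-5)*5^0 mod 1009 = 1007, hash=372+1007 mod 1009 = 370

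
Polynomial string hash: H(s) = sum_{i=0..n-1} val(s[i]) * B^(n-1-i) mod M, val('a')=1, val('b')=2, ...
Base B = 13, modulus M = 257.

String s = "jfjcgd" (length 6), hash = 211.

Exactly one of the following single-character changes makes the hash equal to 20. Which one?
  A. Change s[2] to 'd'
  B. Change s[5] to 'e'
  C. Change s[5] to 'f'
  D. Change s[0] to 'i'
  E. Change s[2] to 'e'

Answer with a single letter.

Answer: E

Derivation:
Option A: s[2]='j'->'d', delta=(4-10)*13^3 mod 257 = 182, hash=211+182 mod 257 = 136
Option B: s[5]='d'->'e', delta=(5-4)*13^0 mod 257 = 1, hash=211+1 mod 257 = 212
Option C: s[5]='d'->'f', delta=(6-4)*13^0 mod 257 = 2, hash=211+2 mod 257 = 213
Option D: s[0]='j'->'i', delta=(9-10)*13^5 mod 257 = 72, hash=211+72 mod 257 = 26
Option E: s[2]='j'->'e', delta=(5-10)*13^3 mod 257 = 66, hash=211+66 mod 257 = 20 <-- target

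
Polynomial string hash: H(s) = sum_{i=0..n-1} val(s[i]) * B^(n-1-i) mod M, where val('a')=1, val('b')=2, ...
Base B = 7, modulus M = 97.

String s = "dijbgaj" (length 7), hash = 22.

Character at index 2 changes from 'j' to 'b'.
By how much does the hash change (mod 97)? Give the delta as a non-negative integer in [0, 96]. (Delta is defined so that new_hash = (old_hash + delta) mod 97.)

Answer: 95

Derivation:
Delta formula: (val(new) - val(old)) * B^(n-1-k) mod M
  val('b') - val('j') = 2 - 10 = -8
  B^(n-1-k) = 7^4 mod 97 = 73
  Delta = -8 * 73 mod 97 = 95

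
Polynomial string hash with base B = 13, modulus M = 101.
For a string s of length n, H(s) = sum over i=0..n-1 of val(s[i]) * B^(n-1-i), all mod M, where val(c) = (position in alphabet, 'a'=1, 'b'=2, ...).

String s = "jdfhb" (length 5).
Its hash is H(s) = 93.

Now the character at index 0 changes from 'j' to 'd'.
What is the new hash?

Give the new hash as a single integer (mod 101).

val('j') = 10, val('d') = 4
Position k = 0, exponent = n-1-k = 4
B^4 mod M = 13^4 mod 101 = 79
Delta = (4 - 10) * 79 mod 101 = 31
New hash = (93 + 31) mod 101 = 23

Answer: 23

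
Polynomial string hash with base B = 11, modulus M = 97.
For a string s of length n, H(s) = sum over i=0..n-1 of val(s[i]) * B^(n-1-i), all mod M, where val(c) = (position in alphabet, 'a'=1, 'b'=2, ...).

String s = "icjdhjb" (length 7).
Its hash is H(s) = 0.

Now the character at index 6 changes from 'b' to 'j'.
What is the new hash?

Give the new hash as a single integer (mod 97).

val('b') = 2, val('j') = 10
Position k = 6, exponent = n-1-k = 0
B^0 mod M = 11^0 mod 97 = 1
Delta = (10 - 2) * 1 mod 97 = 8
New hash = (0 + 8) mod 97 = 8

Answer: 8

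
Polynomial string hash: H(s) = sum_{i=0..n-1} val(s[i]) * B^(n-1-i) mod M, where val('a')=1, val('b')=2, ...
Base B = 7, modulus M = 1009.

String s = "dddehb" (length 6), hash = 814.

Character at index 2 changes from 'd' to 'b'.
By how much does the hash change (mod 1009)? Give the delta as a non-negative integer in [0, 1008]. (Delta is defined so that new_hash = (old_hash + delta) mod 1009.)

Answer: 323

Derivation:
Delta formula: (val(new) - val(old)) * B^(n-1-k) mod M
  val('b') - val('d') = 2 - 4 = -2
  B^(n-1-k) = 7^3 mod 1009 = 343
  Delta = -2 * 343 mod 1009 = 323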